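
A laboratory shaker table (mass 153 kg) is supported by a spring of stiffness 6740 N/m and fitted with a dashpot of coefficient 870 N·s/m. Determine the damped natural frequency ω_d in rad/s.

6.00 rad/s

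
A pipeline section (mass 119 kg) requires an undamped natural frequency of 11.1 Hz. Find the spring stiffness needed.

ω_n = 2πf_n = 2π × 11.1 = 69.74 rad/s.
k = m·ω_n² = 119 × 69.74² = 119 × 4864 = 578800 N/m.

579000 N/m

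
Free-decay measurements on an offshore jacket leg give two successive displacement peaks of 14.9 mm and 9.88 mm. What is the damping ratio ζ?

Logarithmic decrement δ = (1/n)·ln(x₀/x_n) = (1/1)·ln(14.9/9.88) = (1/1)·ln(1.508) = 0.4108.
ζ = δ/√(4π² + δ²) = 0.4108/√(39.48 + 0.169) = 0.4108/6.297 = 0.06525.

0.0652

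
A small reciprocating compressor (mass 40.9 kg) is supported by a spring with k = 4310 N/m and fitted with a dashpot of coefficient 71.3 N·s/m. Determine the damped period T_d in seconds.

ω_n = √(k/m) = √(4310/40.9) = 10.27 rad/s.
Critical damping c_c = 2√(k·m) = 2√(4310 × 40.9) = 839.7 N·s/m, so ζ = c/c_c = 71.3/839.7 = 0.08491.
ω_d = ω_n√(1 − ζ²) = 10.27 × √(1 − 0.00721) = 10.23 rad/s.
T_d = 2π/ω_d = 0.6143 s.

0.614 s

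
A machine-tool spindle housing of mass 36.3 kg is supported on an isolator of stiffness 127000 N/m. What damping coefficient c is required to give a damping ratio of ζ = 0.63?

c_c = 2√(k·m) = 2√(127000 × 36.3) = 4294 N·s/m.
c = ζ·c_c = 0.63 × 4294 = 2705 N·s/m.

2710 N·s/m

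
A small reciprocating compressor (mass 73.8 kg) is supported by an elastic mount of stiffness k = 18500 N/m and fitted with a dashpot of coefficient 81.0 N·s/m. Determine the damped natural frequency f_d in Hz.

2.52 Hz

ω_n = √(k/m) = √(18500/73.8) = 15.83 rad/s.
Critical damping c_c = 2√(k·m) = 2√(18500 × 73.8) = 2337 N·s/m, so ζ = c/c_c = 81.0/2337 = 0.03466.
ω_d = ω_n√(1 − ζ²) = 15.83 × √(1 − 0.00120) = 15.82 rad/s.
f_d = ω_d/(2π) = 2.518 Hz.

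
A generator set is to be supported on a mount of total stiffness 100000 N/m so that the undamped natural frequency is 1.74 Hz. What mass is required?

837 kg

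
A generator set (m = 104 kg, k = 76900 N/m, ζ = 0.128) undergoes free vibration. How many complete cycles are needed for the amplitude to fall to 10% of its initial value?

3 cycles

Logarithmic decrement δ = 2πζ/√(1 − ζ²) = 2π × 0.1280/√(1 − 0.0164) = 0.8109.
x_n/x₀ = e^(−nδ) ≤ 0.1; take ln: n ≥ ln(1/0.1)/δ = 2.303/0.8109 = 2.839.
So 3 complete cycles are required.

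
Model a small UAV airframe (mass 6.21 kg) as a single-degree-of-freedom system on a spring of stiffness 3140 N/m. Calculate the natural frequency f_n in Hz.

3.58 Hz

ω_n = √(k/m) = √(3140/6.21) = √505.6 = 22.49 rad/s.
f_n = ω_n/(2π) = 22.49/6.283 = 3.579 Hz.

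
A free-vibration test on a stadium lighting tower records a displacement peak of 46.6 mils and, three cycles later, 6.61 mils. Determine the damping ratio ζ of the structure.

Logarithmic decrement δ = (1/n)·ln(x₀/x_n) = (1/3)·ln(46.6/6.61) = (1/3)·ln(7.050) = 0.6510.
ζ = δ/√(4π² + δ²) = 0.6510/√(39.48 + 0.424) = 0.6510/6.317 = 0.1031.

0.103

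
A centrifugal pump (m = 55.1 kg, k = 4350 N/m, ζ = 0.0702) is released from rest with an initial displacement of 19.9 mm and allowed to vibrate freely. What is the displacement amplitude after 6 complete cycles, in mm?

Logarithmic decrement δ = 2πζ/√(1 − ζ²) = 2π × 0.07020/√(1 − 0.00493) = 0.4422.
After n cycles, x_n/x₀ = e^(−nδ), so x_6 = 19.9 × e^(−6 × 0.4422) = 19.9 × 0.07044 = 1.402 mm.

1.40 mm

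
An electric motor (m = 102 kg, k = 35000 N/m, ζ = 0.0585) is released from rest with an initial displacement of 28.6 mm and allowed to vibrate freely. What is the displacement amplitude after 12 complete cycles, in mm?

0.345 mm

Logarithmic decrement δ = 2πζ/√(1 − ζ²) = 2π × 0.05850/√(1 − 0.00342) = 0.3682.
After n cycles, x_n/x₀ = e^(−nδ), so x_12 = 28.6 × e^(−12 × 0.3682) = 28.6 × 0.01205 = 0.3447 mm.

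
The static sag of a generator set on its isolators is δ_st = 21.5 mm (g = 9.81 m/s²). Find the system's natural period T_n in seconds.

0.294 s

ω_n = √(g/δ_st) = √(9.81/0.0215) = √456.3 = 21.36 rad/s.
T_n = 2π/ω_n = 6.283/21.36 = 0.2941 s.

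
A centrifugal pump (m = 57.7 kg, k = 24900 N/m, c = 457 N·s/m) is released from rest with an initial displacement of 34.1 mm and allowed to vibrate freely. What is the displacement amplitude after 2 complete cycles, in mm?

2.97 mm

ζ = c/(2√(km)) = 457/(2√(24900 × 57.7)) = 457/2397 = 0.1906.
Logarithmic decrement δ = 2πζ/√(1 − ζ²) = 2π × 0.1906/√(1 − 0.0363) = 1.220.
After n cycles, x_n/x₀ = e^(−nδ), so x_2 = 34.1 × e^(−2 × 1.220) = 34.1 × 0.08713 = 2.971 mm.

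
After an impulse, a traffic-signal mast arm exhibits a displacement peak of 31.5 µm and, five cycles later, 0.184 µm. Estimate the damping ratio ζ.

0.162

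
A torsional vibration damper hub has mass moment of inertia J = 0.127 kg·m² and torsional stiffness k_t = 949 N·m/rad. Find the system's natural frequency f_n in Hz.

13.8 Hz

ω_n = √(k_t/J) = √(949/0.127) = √7472 = 86.44 rad/s.
f_n = ω_n/(2π) = 86.44/6.283 = 13.76 Hz.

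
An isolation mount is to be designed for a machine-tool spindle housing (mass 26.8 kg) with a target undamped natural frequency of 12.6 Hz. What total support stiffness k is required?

168000 N/m

ω_n = 2πf_n = 2π × 12.6 = 79.17 rad/s.
k = m·ω_n² = 26.8 × 79.17² = 26.8 × 6268 = 168000 N/m.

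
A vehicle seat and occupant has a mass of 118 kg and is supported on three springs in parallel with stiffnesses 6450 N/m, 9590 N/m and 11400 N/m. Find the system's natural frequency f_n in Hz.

Parallel springs add: k_eq = 6450 + 9590 + 11400 = 27440 N/m.
ω_n = √(k_eq/m) = √(27440/118) = √232.5 = 15.25 rad/s.
f_n = ω_n/(2π) = 15.25/6.283 = 2.427 Hz.

2.43 Hz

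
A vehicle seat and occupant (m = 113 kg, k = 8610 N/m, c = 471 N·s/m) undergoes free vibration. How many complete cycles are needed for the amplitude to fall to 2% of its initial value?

3 cycles

ζ = c/(2√(km)) = 471/(2√(8610 × 113)) = 471/1973 = 0.2388.
Logarithmic decrement δ = 2πζ/√(1 − ζ²) = 2π × 0.2388/√(1 − 0.0570) = 1.545.
x_n/x₀ = e^(−nδ) ≤ 0.02; take ln: n ≥ ln(1/0.02)/δ = 3.912/1.545 = 2.532.
So 3 complete cycles are required.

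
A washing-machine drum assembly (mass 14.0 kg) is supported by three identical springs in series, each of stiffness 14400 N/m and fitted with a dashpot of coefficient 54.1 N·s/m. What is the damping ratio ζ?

0.104

Series springs: 1/k_eq = 3/14400, so k_eq = 14400/3 = 4800 N/m.
ω_n = √(k_eq/m) = √(4800/14.0) = 18.52 rad/s.
Critical damping c_c = 2√(k_eq·m) = 2√(4800 × 14.0) = 518.5 N·s/m, so ζ = c/c_c = 54.1/518.5 = 0.1043.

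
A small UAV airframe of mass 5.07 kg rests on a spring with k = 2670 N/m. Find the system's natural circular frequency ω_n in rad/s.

ω_n = √(k/m) = √(2670/5.07) = √526.6 = 22.95 rad/s.

22.9 rad/s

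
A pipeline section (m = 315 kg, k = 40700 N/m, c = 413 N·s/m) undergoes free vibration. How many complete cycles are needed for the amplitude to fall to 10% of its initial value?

7 cycles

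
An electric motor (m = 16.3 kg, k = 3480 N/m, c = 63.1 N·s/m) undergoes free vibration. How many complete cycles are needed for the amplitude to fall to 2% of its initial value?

5 cycles

ζ = c/(2√(km)) = 63.1/(2√(3480 × 16.3)) = 63.1/476.3 = 0.1325.
Logarithmic decrement δ = 2πζ/√(1 − ζ²) = 2π × 0.1325/√(1 − 0.0175) = 0.8397.
x_n/x₀ = e^(−nδ) ≤ 0.02; take ln: n ≥ ln(1/0.02)/δ = 3.912/0.8397 = 4.659.
So 5 complete cycles are required.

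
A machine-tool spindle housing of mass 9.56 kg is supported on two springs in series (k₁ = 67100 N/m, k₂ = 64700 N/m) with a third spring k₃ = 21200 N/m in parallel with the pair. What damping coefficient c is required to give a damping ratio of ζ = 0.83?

Series pair: k_s = k₁k₂/(k₁+k₂) = (67100)(64700)/(67100 + 64700) = 32940 N/m. In parallel with k₃: k_eq = 32940 + 21200 = 54140 N/m.
c_c = 2√(k_eq·m) = 2√(54140 × 9.56) = 1439 N·s/m.
c = ζ·c_c = 0.83 × 1439 = 1194 N·s/m.

1190 N·s/m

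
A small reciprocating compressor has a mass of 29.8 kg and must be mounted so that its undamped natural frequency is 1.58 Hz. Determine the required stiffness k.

ω_n = 2πf_n = 2π × 1.58 = 9.927 rad/s.
k = m·ω_n² = 29.8 × 9.927² = 29.8 × 98.55 = 2937 N/m.

2940 N/m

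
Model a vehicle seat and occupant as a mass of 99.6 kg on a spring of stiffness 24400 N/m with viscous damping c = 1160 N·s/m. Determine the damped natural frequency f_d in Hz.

ω_n = √(k/m) = √(24400/99.6) = 15.65 rad/s.
Critical damping c_c = 2√(k·m) = 2√(24400 × 99.6) = 3118 N·s/m, so ζ = c/c_c = 1160/3118 = 0.3721.
ω_d = ω_n√(1 − ζ²) = 15.65 × √(1 − 0.138) = 14.53 rad/s.
f_d = ω_d/(2π) = 2.312 Hz.

2.31 Hz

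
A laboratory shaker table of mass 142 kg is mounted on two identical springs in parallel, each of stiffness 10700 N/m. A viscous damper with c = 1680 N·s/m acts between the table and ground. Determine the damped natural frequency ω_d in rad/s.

Parallel springs add: k_eq = 2 × 10700 = 21400 N/m.
ω_n = √(k_eq/m) = √(21400/142) = 12.28 rad/s.
Critical damping c_c = 2√(k_eq·m) = 2√(21400 × 142) = 3486 N·s/m, so ζ = c/c_c = 1680/3486 = 0.4819.
ω_d = ω_n√(1 − ζ²) = 12.28 × √(1 − 0.232) = 10.76 rad/s.

10.8 rad/s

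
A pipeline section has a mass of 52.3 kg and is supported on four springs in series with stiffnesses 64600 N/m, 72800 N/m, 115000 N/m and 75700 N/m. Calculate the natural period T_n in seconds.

Series springs: 1/k_eq = 1/64600 + 1/72800 + 1/115000 + 1/75700 = 5.112×10^-5, so k_eq = 19560 N/m.
ω_n = √(k_eq/m) = √(19560/52.3) = √374.0 = 19.34 rad/s.
T_n = 2π/ω_n = 6.283/19.34 = 0.3249 s.

0.325 s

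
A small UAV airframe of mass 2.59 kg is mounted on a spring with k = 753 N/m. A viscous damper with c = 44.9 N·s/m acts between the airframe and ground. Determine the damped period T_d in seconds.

ω_n = √(k/m) = √(753.0/2.59) = 17.05 rad/s.
Critical damping c_c = 2√(k·m) = 2√(753.0 × 2.59) = 88.32 N·s/m, so ζ = c/c_c = 44.9/88.32 = 0.5084.
ω_d = ω_n√(1 − ζ²) = 17.05 × √(1 − 0.258) = 14.68 rad/s.
T_d = 2π/ω_d = 0.4279 s.

0.428 s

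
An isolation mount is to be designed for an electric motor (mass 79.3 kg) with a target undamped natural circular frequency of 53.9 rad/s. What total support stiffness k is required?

230000 N/m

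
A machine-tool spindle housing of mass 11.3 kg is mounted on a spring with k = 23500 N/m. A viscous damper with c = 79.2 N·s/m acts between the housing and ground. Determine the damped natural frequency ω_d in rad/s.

ω_n = √(k/m) = √(23500/11.3) = 45.60 rad/s.
Critical damping c_c = 2√(k·m) = 2√(23500 × 11.3) = 1031 N·s/m, so ζ = c/c_c = 79.2/1031 = 0.07685.
ω_d = ω_n√(1 − ζ²) = 45.60 × √(1 − 0.00591) = 45.47 rad/s.

45.5 rad/s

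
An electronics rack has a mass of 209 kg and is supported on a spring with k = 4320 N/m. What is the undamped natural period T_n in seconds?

1.38 s

ω_n = √(k/m) = √(4320/209) = √20.67 = 4.546 rad/s.
T_n = 2π/ω_n = 6.283/4.546 = 1.382 s.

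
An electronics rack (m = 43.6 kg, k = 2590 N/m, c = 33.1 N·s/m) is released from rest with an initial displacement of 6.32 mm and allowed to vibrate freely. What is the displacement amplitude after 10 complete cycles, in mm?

ζ = c/(2√(km)) = 33.1/(2√(2590 × 43.6)) = 33.1/672.1 = 0.04925.
Logarithmic decrement δ = 2πζ/√(1 − ζ²) = 2π × 0.04925/√(1 − 0.00243) = 0.3098.
After n cycles, x_n/x₀ = e^(−nδ), so x_10 = 6.32 × e^(−10 × 0.3098) = 6.32 × 0.04513 = 0.2852 mm.

0.285 mm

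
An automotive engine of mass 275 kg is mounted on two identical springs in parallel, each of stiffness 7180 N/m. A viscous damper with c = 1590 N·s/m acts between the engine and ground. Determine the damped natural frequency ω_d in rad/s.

Parallel springs add: k_eq = 2 × 7180 = 14360 N/m.
ω_n = √(k_eq/m) = √(14360/275) = 7.226 rad/s.
Critical damping c_c = 2√(k_eq·m) = 2√(14360 × 275) = 3974 N·s/m, so ζ = c/c_c = 1590/3974 = 0.4001.
ω_d = ω_n√(1 − ζ²) = 7.226 × √(1 − 0.160) = 6.623 rad/s.

6.62 rad/s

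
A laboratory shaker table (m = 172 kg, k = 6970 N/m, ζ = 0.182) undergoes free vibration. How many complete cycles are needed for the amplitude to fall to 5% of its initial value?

Logarithmic decrement δ = 2πζ/√(1 − ζ²) = 2π × 0.1820/√(1 − 0.0331) = 1.163.
x_n/x₀ = e^(−nδ) ≤ 0.05; take ln: n ≥ ln(1/0.05)/δ = 2.996/1.163 = 2.576.
So 3 complete cycles are required.

3 cycles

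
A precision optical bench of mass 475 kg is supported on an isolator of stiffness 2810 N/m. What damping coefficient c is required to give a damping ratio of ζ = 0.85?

1960 N·s/m

c_c = 2√(k·m) = 2√(2810 × 475) = 2311 N·s/m.
c = ζ·c_c = 0.85 × 2311 = 1964 N·s/m.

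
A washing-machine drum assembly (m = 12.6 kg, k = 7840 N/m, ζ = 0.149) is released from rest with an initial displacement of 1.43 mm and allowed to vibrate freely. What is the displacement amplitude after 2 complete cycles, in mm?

0.215 mm

Logarithmic decrement δ = 2πζ/√(1 − ζ²) = 2π × 0.1490/√(1 − 0.0222) = 0.9468.
After n cycles, x_n/x₀ = e^(−nδ), so x_2 = 1.43 × e^(−2 × 0.9468) = 1.43 × 0.1505 = 0.2153 mm.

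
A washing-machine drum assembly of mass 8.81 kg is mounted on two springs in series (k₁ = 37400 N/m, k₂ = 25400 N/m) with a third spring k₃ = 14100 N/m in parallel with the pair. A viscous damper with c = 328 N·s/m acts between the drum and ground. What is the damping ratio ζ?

Series pair: k_s = k₁k₂/(k₁+k₂) = (37400)(25400)/(37400 + 25400) = 15130 N/m. In parallel with k₃: k_eq = 15130 + 14100 = 29230 N/m.
ω_n = √(k_eq/m) = √(29230/8.81) = 57.60 rad/s.
Critical damping c_c = 2√(k_eq·m) = 2√(29230 × 8.81) = 1015 N·s/m, so ζ = c/c_c = 328/1015 = 0.3232.

0.323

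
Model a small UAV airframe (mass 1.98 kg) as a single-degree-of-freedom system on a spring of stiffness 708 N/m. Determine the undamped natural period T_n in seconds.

ω_n = √(k/m) = √(708.0/1.98) = √357.6 = 18.91 rad/s.
T_n = 2π/ω_n = 6.283/18.91 = 0.3323 s.

0.332 s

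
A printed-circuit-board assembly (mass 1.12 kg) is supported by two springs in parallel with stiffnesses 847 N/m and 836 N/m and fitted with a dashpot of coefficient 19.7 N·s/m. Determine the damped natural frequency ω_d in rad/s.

Parallel springs add: k_eq = 847 + 836 = 1683 N/m.
ω_n = √(k_eq/m) = √(1683/1.12) = 38.76 rad/s.
Critical damping c_c = 2√(k_eq·m) = 2√(1683 × 1.12) = 86.83 N·s/m, so ζ = c/c_c = 19.7/86.83 = 0.2269.
ω_d = ω_n√(1 − ζ²) = 38.76 × √(1 − 0.0515) = 37.75 rad/s.

37.8 rad/s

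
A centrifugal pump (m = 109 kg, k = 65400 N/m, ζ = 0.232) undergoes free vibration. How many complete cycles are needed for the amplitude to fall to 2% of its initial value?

3 cycles

Logarithmic decrement δ = 2πζ/√(1 − ζ²) = 2π × 0.2320/√(1 − 0.0538) = 1.499.
x_n/x₀ = e^(−nδ) ≤ 0.02; take ln: n ≥ ln(1/0.02)/δ = 3.912/1.499 = 2.610.
So 3 complete cycles are required.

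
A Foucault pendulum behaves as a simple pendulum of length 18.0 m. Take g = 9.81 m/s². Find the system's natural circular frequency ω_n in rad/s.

For a simple pendulum ω_n = √(g/L) = √(9.81/18.0) = √0.5450 = 0.7382 rad/s.

0.738 rad/s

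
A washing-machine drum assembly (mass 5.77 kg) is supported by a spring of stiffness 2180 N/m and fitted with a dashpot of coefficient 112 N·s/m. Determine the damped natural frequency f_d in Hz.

ω_n = √(k/m) = √(2180/5.77) = 19.44 rad/s.
Critical damping c_c = 2√(k·m) = 2√(2180 × 5.77) = 224.3 N·s/m, so ζ = c/c_c = 112/224.3 = 0.4993.
ω_d = ω_n√(1 − ζ²) = 19.44 × √(1 − 0.249) = 16.84 rad/s.
f_d = ω_d/(2π) = 2.680 Hz.

2.68 Hz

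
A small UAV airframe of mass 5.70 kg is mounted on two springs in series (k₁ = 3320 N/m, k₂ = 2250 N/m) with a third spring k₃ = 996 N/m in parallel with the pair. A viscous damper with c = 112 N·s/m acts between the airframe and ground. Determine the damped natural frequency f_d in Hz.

Series pair: k_s = k₁k₂/(k₁+k₂) = (3320)(2250)/(3320 + 2250) = 1341 N/m. In parallel with k₃: k_eq = 1341 + 996 = 2337 N/m.
ω_n = √(k_eq/m) = √(2337/5.70) = 20.25 rad/s.
Critical damping c_c = 2√(k_eq·m) = 2√(2337 × 5.70) = 230.8 N·s/m, so ζ = c/c_c = 112/230.8 = 0.4852.
ω_d = ω_n√(1 − ζ²) = 20.25 × √(1 − 0.235) = 17.71 rad/s.
f_d = ω_d/(2π) = 2.818 Hz.

2.82 Hz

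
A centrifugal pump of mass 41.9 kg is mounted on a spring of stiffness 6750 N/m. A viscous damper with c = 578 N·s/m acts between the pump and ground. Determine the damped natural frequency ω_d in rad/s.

10.7 rad/s

ω_n = √(k/m) = √(6750/41.9) = 12.69 rad/s.
Critical damping c_c = 2√(k·m) = 2√(6750 × 41.9) = 1064 N·s/m, so ζ = c/c_c = 578/1064 = 0.5434.
ω_d = ω_n√(1 − ζ²) = 12.69 × √(1 − 0.295) = 10.65 rad/s.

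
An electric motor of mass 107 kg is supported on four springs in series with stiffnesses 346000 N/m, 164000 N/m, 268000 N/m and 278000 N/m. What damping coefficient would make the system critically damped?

Series springs: 1/k_eq = 1/346000 + 1/164000 + 1/268000 + 1/278000 = 1.632×10^-5, so k_eq = 61290 N/m.
c_c = 2√(k_eq·m) = 2√(61290 × 107) = 2 × 2561 = 5122 N·s/m.

5120 N·s/m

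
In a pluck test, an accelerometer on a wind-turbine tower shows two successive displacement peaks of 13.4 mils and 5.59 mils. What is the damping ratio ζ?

Logarithmic decrement δ = (1/n)·ln(x₀/x_n) = (1/1)·ln(13.4/5.59) = (1/1)·ln(2.397) = 0.8743.
ζ = δ/√(4π² + δ²) = 0.8743/√(39.48 + 0.764) = 0.8743/6.344 = 0.1378.

0.138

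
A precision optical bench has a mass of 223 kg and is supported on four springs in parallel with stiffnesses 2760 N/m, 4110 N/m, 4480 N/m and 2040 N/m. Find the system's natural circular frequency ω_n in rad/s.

Parallel springs add: k_eq = 2760 + 4110 + 4480 + 2040 = 13390 N/m.
ω_n = √(k_eq/m) = √(13390/223) = √60.04 = 7.749 rad/s.

7.75 rad/s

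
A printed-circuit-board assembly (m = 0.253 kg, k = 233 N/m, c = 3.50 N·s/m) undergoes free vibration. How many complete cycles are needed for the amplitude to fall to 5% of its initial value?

ζ = c/(2√(km)) = 3.50/(2√(233 × 0.253)) = 3.50/15.36 = 0.2279.
Logarithmic decrement δ = 2πζ/√(1 − ζ²) = 2π × 0.2279/√(1 − 0.0520) = 1.471.
x_n/x₀ = e^(−nδ) ≤ 0.05; take ln: n ≥ ln(1/0.05)/δ = 2.996/1.471 = 2.037.
So 3 complete cycles are required.

3 cycles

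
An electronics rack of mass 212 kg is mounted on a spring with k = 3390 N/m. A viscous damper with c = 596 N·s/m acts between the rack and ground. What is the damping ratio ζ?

0.352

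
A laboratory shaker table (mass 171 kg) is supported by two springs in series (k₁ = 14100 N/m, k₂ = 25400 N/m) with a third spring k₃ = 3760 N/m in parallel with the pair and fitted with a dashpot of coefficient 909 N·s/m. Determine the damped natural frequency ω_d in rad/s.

Series pair: k_s = k₁k₂/(k₁+k₂) = (14100)(25400)/(14100 + 25400) = 9067 N/m. In parallel with k₃: k_eq = 9067 + 3760 = 12830 N/m.
ω_n = √(k_eq/m) = √(12830/171) = 8.661 rad/s.
Critical damping c_c = 2√(k_eq·m) = 2√(12830 × 171) = 2962 N·s/m, so ζ = c/c_c = 909/2962 = 0.3069.
ω_d = ω_n√(1 − ζ²) = 8.661 × √(1 − 0.0942) = 8.243 rad/s.

8.24 rad/s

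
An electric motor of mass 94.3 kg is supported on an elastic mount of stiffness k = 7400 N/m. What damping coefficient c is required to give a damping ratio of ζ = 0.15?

c_c = 2√(k·m) = 2√(7400 × 94.3) = 1671 N·s/m.
c = ζ·c_c = 0.15 × 1671 = 250.6 N·s/m.

251 N·s/m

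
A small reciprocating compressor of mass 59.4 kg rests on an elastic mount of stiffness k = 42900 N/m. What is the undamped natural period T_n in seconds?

0.234 s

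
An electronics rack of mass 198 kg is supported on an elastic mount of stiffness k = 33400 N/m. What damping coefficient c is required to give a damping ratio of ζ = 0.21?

c_c = 2√(k·m) = 2√(33400 × 198) = 5143 N·s/m.
c = ζ·c_c = 0.21 × 5143 = 1080 N·s/m.

1080 N·s/m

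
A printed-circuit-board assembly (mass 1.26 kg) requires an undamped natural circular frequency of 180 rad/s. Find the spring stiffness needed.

k = m·ω_n² = 1.26 × 180.0² = 1.26 × 32400 = 40820 N/m.

40800 N/m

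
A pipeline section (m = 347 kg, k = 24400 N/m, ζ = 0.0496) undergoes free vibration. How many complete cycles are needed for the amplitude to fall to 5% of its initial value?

10 cycles

Logarithmic decrement δ = 2πζ/√(1 − ζ²) = 2π × 0.04960/√(1 − 0.00246) = 0.3120.
x_n/x₀ = e^(−nδ) ≤ 0.05; take ln: n ≥ ln(1/0.05)/δ = 2.996/0.3120 = 9.601.
So 10 complete cycles are required.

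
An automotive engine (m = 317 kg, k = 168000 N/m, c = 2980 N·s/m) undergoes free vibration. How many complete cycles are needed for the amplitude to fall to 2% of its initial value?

ζ = c/(2√(km)) = 2980/(2√(168000 × 317)) = 2980/14600 = 0.2042.
Logarithmic decrement δ = 2πζ/√(1 − ζ²) = 2π × 0.2042/√(1 − 0.0417) = 1.310.
x_n/x₀ = e^(−nδ) ≤ 0.02; take ln: n ≥ ln(1/0.02)/δ = 3.912/1.310 = 2.985.
So 3 complete cycles are required.

3 cycles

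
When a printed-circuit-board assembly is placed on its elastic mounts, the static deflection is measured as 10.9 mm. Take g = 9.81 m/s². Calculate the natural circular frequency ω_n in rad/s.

30.0 rad/s

ω_n = √(g/δ_st) = √(9.81/0.0109) = √900.0 = 30.00 rad/s.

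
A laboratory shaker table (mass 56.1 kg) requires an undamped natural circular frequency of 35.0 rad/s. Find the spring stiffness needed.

68700 N/m

k = m·ω_n² = 56.1 × 35.00² = 56.1 × 1225 = 68720 N/m.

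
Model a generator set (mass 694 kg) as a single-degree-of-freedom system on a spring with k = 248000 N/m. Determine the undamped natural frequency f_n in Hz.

3.01 Hz

ω_n = √(k/m) = √(248000/694) = √357.3 = 18.90 rad/s.
f_n = ω_n/(2π) = 18.90/6.283 = 3.009 Hz.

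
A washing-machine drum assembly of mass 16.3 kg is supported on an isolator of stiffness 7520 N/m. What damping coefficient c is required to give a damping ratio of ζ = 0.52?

364 N·s/m

c_c = 2√(k·m) = 2√(7520 × 16.3) = 700.2 N·s/m.
c = ζ·c_c = 0.52 × 700.2 = 364.1 N·s/m.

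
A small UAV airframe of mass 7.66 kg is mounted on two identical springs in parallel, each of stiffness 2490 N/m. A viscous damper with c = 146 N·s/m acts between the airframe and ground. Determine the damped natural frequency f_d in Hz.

3.76 Hz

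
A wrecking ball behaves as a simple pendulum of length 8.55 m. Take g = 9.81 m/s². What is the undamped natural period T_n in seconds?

For a simple pendulum ω_n = √(g/L) = √(9.81/8.55) = √1.147 = 1.071 rad/s.
T_n = 2π/ω_n = 6.283/1.071 = 5.866 s.

5.87 s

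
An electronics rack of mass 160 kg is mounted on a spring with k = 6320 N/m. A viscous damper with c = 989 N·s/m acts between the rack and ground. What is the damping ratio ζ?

0.492

ω_n = √(k/m) = √(6320/160) = 6.285 rad/s.
Critical damping c_c = 2√(k·m) = 2√(6320 × 160) = 2011 N·s/m, so ζ = c/c_c = 989/2011 = 0.4918.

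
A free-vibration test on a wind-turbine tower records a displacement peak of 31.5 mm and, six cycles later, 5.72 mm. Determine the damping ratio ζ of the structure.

Logarithmic decrement δ = (1/n)·ln(x₀/x_n) = (1/6)·ln(31.5/5.72) = (1/6)·ln(5.507) = 0.2843.
ζ = δ/√(4π² + δ²) = 0.2843/√(39.48 + 0.0808) = 0.2843/6.290 = 0.04521.

0.0452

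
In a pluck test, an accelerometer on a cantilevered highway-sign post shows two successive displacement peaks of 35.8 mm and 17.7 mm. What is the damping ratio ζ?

Logarithmic decrement δ = (1/n)·ln(x₀/x_n) = (1/1)·ln(35.8/17.7) = (1/1)·ln(2.023) = 0.7044.
ζ = δ/√(4π² + δ²) = 0.7044/√(39.48 + 0.496) = 0.7044/6.323 = 0.1114.

0.111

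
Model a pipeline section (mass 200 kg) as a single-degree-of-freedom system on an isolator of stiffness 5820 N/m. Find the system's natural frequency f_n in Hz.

0.859 Hz

ω_n = √(k/m) = √(5820/200) = √29.10 = 5.394 rad/s.
f_n = ω_n/(2π) = 5.394/6.283 = 0.8586 Hz.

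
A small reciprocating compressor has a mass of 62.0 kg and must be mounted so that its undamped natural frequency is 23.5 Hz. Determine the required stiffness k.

1350000 N/m

ω_n = 2πf_n = 2π × 23.5 = 147.7 rad/s.
k = m·ω_n² = 62.0 × 147.7² = 62.0 × 21800 = 1352000 N/m.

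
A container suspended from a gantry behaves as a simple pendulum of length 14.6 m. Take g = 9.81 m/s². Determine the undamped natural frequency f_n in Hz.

0.130 Hz

For a simple pendulum ω_n = √(g/L) = √(9.81/14.6) = √0.6719 = 0.8197 rad/s.
f_n = ω_n/(2π) = 0.8197/6.283 = 0.1305 Hz.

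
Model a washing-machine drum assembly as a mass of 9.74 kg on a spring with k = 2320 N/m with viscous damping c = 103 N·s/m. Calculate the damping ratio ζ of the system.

ω_n = √(k/m) = √(2320/9.74) = 15.43 rad/s.
Critical damping c_c = 2√(k·m) = 2√(2320 × 9.74) = 300.6 N·s/m, so ζ = c/c_c = 103/300.6 = 0.3426.

0.343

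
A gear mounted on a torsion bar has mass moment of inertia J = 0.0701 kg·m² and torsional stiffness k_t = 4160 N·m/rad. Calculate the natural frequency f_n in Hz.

38.8 Hz

ω_n = √(k_t/J) = √(4160/0.0701) = √59340 = 243.6 rad/s.
f_n = ω_n/(2π) = 243.6/6.283 = 38.77 Hz.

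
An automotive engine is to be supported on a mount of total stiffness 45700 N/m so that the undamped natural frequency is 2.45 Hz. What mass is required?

193 kg

ω_n = 2πf_n = 2π × 2.45 = 15.39 rad/s.
m = k/ω_n² = 45700/15.39² = 45700/237.0 = 192.9 kg.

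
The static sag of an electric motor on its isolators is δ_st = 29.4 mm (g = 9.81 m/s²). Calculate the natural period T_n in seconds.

0.344 s

ω_n = √(g/δ_st) = √(9.81/0.0294) = √333.7 = 18.27 rad/s.
T_n = 2π/ω_n = 6.283/18.27 = 0.3440 s.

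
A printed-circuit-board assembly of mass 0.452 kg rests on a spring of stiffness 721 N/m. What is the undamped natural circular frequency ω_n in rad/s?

ω_n = √(k/m) = √(721.0/0.452) = √1595 = 39.94 rad/s.

39.9 rad/s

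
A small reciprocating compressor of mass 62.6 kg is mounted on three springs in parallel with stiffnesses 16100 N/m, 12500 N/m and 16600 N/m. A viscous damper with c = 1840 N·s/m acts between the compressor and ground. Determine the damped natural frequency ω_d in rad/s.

Parallel springs add: k_eq = 16100 + 12500 + 16600 = 45200 N/m.
ω_n = √(k_eq/m) = √(45200/62.6) = 26.87 rad/s.
Critical damping c_c = 2√(k_eq·m) = 2√(45200 × 62.6) = 3364 N·s/m, so ζ = c/c_c = 1840/3364 = 0.5469.
ω_d = ω_n√(1 − ζ²) = 26.87 × √(1 − 0.299) = 22.50 rad/s.

22.5 rad/s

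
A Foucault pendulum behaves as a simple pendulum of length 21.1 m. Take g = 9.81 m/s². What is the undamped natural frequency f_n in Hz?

0.109 Hz

For a simple pendulum ω_n = √(g/L) = √(9.81/21.1) = √0.4649 = 0.6819 rad/s.
f_n = ω_n/(2π) = 0.6819/6.283 = 0.1085 Hz.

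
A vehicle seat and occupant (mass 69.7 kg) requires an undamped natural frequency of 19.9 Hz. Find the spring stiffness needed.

ω_n = 2πf_n = 2π × 19.9 = 125.0 rad/s.
k = m·ω_n² = 69.7 × 125.0² = 69.7 × 15630 = 1090000 N/m.

1090000 N/m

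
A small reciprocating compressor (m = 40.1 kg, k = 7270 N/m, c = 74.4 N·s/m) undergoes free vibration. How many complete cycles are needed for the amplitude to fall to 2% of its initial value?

ζ = c/(2√(km)) = 74.4/(2√(7270 × 40.1)) = 74.4/1080 = 0.06890.
Logarithmic decrement δ = 2πζ/√(1 − ζ²) = 2π × 0.06890/√(1 − 0.00475) = 0.4339.
x_n/x₀ = e^(−nδ) ≤ 0.02; take ln: n ≥ ln(1/0.02)/δ = 3.912/0.4339 = 9.015.
So 10 complete cycles are required.

10 cycles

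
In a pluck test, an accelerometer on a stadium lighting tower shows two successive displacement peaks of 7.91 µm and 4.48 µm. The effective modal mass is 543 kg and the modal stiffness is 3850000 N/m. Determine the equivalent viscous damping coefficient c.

8240 N·s/m

Logarithmic decrement δ = (1/n)·ln(x₀/x_n) = (1/1)·ln(7.91/4.48) = (1/1)·ln(1.766) = 0.5685.
ζ = δ/√(4π² + δ²) = 0.5685/√(39.48 + 0.323) = 0.5685/6.309 = 0.09011.
c = ζ · 2√(km) = 0.09011 × 2√(3850000 × 543) = 0.09011 × 91450 = 8240 N·s/m.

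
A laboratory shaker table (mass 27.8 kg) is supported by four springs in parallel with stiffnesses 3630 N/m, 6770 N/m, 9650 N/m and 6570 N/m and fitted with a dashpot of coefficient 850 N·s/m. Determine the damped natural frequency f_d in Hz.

4.28 Hz

Parallel springs add: k_eq = 3630 + 6770 + 9650 + 6570 = 26620 N/m.
ω_n = √(k_eq/m) = √(26620/27.8) = 30.94 rad/s.
Critical damping c_c = 2√(k_eq·m) = 2√(26620 × 27.8) = 1721 N·s/m, so ζ = c/c_c = 850/1721 = 0.4940.
ω_d = ω_n√(1 − ζ²) = 30.94 × √(1 − 0.244) = 26.90 rad/s.
f_d = ω_d/(2π) = 4.282 Hz.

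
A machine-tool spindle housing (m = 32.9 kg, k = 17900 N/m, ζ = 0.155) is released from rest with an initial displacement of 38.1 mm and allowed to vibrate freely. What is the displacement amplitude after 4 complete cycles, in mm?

Logarithmic decrement δ = 2πζ/√(1 − ζ²) = 2π × 0.1550/√(1 − 0.0240) = 0.9858.
After n cycles, x_n/x₀ = e^(−nδ), so x_4 = 38.1 × e^(−4 × 0.9858) = 38.1 × 0.01939 = 0.7386 mm.

0.739 mm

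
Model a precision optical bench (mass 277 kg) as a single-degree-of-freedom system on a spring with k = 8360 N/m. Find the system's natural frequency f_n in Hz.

0.874 Hz

ω_n = √(k/m) = √(8360/277) = √30.18 = 5.494 rad/s.
f_n = ω_n/(2π) = 5.494/6.283 = 0.8743 Hz.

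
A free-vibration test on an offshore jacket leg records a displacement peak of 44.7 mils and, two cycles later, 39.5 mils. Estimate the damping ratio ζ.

0.00984

Logarithmic decrement δ = (1/n)·ln(x₀/x_n) = (1/2)·ln(44.7/39.5) = (1/2)·ln(1.132) = 0.06184.
ζ = δ/√(4π² + δ²) = 0.06184/√(39.48 + 0.00382) = 0.06184/6.283 = 0.009841.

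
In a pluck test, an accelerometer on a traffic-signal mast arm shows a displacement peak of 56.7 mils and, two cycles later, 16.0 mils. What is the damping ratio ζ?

0.100

Logarithmic decrement δ = (1/n)·ln(x₀/x_n) = (1/2)·ln(56.7/16.0) = (1/2)·ln(3.544) = 0.6326.
ζ = δ/√(4π² + δ²) = 0.6326/√(39.48 + 0.400) = 0.6326/6.315 = 0.1002.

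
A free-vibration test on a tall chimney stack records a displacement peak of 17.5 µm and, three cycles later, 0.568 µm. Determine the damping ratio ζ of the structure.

0.179

Logarithmic decrement δ = (1/n)·ln(x₀/x_n) = (1/3)·ln(17.5/0.568) = (1/3)·ln(30.81) = 1.143.
ζ = δ/√(4π² + δ²) = 1.143/√(39.48 + 1.31) = 1.143/6.386 = 0.1789.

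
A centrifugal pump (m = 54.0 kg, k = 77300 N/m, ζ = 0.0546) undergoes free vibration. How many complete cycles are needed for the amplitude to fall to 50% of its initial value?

3 cycles

Logarithmic decrement δ = 2πζ/√(1 − ζ²) = 2π × 0.05460/√(1 − 0.00298) = 0.3436.
x_n/x₀ = e^(−nδ) ≤ 0.5; take ln: n ≥ ln(1/0.5)/δ = 0.6931/0.3436 = 2.017.
So 3 complete cycles are required.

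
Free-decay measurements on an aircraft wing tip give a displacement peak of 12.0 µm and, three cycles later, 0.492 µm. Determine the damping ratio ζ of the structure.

0.167

Logarithmic decrement δ = (1/n)·ln(x₀/x_n) = (1/3)·ln(12.0/0.492) = (1/3)·ln(24.39) = 1.065.
ζ = δ/√(4π² + δ²) = 1.065/√(39.48 + 1.13) = 1.065/6.373 = 0.1671.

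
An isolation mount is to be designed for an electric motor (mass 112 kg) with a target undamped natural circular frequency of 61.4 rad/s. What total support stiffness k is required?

422000 N/m

k = m·ω_n² = 112 × 61.40² = 112 × 3770 = 422200 N/m.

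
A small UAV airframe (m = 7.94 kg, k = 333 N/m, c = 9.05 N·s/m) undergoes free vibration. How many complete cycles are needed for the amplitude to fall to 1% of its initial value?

9 cycles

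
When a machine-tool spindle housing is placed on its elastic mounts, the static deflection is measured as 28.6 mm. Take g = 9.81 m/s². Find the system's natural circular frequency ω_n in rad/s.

18.5 rad/s

ω_n = √(g/δ_st) = √(9.81/0.0286) = √343.0 = 18.52 rad/s.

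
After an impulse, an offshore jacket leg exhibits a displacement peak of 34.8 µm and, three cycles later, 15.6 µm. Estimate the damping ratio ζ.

0.0425

Logarithmic decrement δ = (1/n)·ln(x₀/x_n) = (1/3)·ln(34.8/15.6) = (1/3)·ln(2.231) = 0.2674.
ζ = δ/√(4π² + δ²) = 0.2674/√(39.48 + 0.0715) = 0.2674/6.289 = 0.04253.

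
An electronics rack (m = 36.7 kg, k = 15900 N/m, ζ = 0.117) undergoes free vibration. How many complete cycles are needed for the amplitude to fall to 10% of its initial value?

Logarithmic decrement δ = 2πζ/√(1 − ζ²) = 2π × 0.1170/√(1 − 0.0137) = 0.7402.
x_n/x₀ = e^(−nδ) ≤ 0.1; take ln: n ≥ ln(1/0.1)/δ = 2.303/0.7402 = 3.111.
So 4 complete cycles are required.

4 cycles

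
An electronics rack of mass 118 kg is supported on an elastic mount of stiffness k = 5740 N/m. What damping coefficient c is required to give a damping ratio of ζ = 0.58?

c_c = 2√(k·m) = 2√(5740 × 118) = 1646 N·s/m.
c = ζ·c_c = 0.58 × 1646 = 954.7 N·s/m.

955 N·s/m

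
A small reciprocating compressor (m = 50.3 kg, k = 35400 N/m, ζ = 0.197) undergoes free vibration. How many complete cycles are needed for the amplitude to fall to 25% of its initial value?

2 cycles

Logarithmic decrement δ = 2πζ/√(1 − ζ²) = 2π × 0.1970/√(1 − 0.0388) = 1.263.
x_n/x₀ = e^(−nδ) ≤ 0.25; take ln: n ≥ ln(1/0.25)/δ = 1.386/1.263 = 1.098.
So 2 complete cycles are required.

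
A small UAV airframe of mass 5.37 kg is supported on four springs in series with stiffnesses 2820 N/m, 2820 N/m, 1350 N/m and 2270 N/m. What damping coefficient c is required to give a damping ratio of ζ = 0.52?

Series springs: 1/k_eq = 1/2820 + 1/2820 + 1/1350 + 1/2270 = 0.001890, so k_eq = 529.0 N/m.
c_c = 2√(k_eq·m) = 2√(529.0 × 5.37) = 106.6 N·s/m.
c = ζ·c_c = 0.52 × 106.6 = 55.43 N·s/m.

55.4 N·s/m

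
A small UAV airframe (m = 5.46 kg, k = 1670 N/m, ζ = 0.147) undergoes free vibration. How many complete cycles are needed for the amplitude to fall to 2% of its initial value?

5 cycles

Logarithmic decrement δ = 2πζ/√(1 − ζ²) = 2π × 0.1470/√(1 − 0.0216) = 0.9338.
x_n/x₀ = e^(−nδ) ≤ 0.02; take ln: n ≥ ln(1/0.02)/δ = 3.912/0.9338 = 4.189.
So 5 complete cycles are required.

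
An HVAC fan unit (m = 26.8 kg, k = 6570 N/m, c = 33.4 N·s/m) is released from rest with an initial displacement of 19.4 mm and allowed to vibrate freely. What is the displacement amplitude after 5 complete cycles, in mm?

5.55 mm

ζ = c/(2√(km)) = 33.4/(2√(6570 × 26.8)) = 33.4/839.2 = 0.03980.
Logarithmic decrement δ = 2πζ/√(1 − ζ²) = 2π × 0.03980/√(1 − 0.00158) = 0.2503.
After n cycles, x_n/x₀ = e^(−nδ), so x_5 = 19.4 × e^(−5 × 0.2503) = 19.4 × 0.2861 = 5.551 mm.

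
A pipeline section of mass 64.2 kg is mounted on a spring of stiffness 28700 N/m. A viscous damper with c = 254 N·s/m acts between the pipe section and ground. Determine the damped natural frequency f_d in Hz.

ω_n = √(k/m) = √(28700/64.2) = 21.14 rad/s.
Critical damping c_c = 2√(k·m) = 2√(28700 × 64.2) = 2715 N·s/m, so ζ = c/c_c = 254/2715 = 0.09356.
ω_d = ω_n√(1 − ζ²) = 21.14 × √(1 − 0.00875) = 21.05 rad/s.
f_d = ω_d/(2π) = 3.350 Hz.

3.35 Hz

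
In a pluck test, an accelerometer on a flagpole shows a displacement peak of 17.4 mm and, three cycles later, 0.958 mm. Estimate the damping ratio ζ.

0.152

Logarithmic decrement δ = (1/n)·ln(x₀/x_n) = (1/3)·ln(17.4/0.958) = (1/3)·ln(18.16) = 0.9665.
ζ = δ/√(4π² + δ²) = 0.9665/√(39.48 + 0.934) = 0.9665/6.357 = 0.1520.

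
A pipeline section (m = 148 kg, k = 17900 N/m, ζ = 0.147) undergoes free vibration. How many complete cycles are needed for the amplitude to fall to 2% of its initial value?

Logarithmic decrement δ = 2πζ/√(1 − ζ²) = 2π × 0.1470/√(1 − 0.0216) = 0.9338.
x_n/x₀ = e^(−nδ) ≤ 0.02; take ln: n ≥ ln(1/0.02)/δ = 3.912/0.9338 = 4.189.
So 5 complete cycles are required.

5 cycles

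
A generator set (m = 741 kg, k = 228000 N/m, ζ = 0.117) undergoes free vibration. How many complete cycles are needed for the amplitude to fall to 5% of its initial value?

5 cycles

Logarithmic decrement δ = 2πζ/√(1 − ζ²) = 2π × 0.1170/√(1 − 0.0137) = 0.7402.
x_n/x₀ = e^(−nδ) ≤ 0.05; take ln: n ≥ ln(1/0.05)/δ = 2.996/0.7402 = 4.047.
So 5 complete cycles are required.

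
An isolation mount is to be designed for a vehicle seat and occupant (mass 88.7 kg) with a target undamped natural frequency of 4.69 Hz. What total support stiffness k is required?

77000 N/m

ω_n = 2πf_n = 2π × 4.69 = 29.47 rad/s.
k = m·ω_n² = 88.7 × 29.47² = 88.7 × 868.4 = 77020 N/m.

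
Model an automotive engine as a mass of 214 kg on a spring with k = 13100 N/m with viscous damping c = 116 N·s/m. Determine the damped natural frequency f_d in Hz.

1.24 Hz

ω_n = √(k/m) = √(13100/214) = 7.824 rad/s.
Critical damping c_c = 2√(k·m) = 2√(13100 × 214) = 3349 N·s/m, so ζ = c/c_c = 116/3349 = 0.03464.
ω_d = ω_n√(1 − ζ²) = 7.824 × √(1 − 0.00120) = 7.819 rad/s.
f_d = ω_d/(2π) = 1.244 Hz.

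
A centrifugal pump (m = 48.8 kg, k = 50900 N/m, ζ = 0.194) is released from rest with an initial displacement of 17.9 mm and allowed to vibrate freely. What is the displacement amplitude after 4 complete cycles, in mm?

Logarithmic decrement δ = 2πζ/√(1 − ζ²) = 2π × 0.1940/√(1 − 0.0376) = 1.243.
After n cycles, x_n/x₀ = e^(−nδ), so x_4 = 17.9 × e^(−4 × 1.243) = 17.9 × 0.006942 = 0.1243 mm.

0.124 mm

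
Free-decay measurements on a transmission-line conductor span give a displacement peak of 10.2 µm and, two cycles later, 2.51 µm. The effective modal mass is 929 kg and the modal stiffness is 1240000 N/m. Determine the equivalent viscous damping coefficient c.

7530 N·s/m

Logarithmic decrement δ = (1/n)·ln(x₀/x_n) = (1/2)·ln(10.2/2.51) = (1/2)·ln(4.064) = 0.7011.
ζ = δ/√(4π² + δ²) = 0.7011/√(39.48 + 0.491) = 0.7011/6.322 = 0.1109.
c = ζ · 2√(km) = 0.1109 × 2√(1240000 × 929) = 0.1109 × 67880 = 7527 N·s/m.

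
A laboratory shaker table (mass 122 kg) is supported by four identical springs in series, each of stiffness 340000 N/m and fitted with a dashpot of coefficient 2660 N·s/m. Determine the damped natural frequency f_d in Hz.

3.83 Hz

Series springs: 1/k_eq = 4/340000, so k_eq = 340000/4 = 85000 N/m.
ω_n = √(k_eq/m) = √(85000/122) = 26.40 rad/s.
Critical damping c_c = 2√(k_eq·m) = 2√(85000 × 122) = 6440 N·s/m, so ζ = c/c_c = 2660/6440 = 0.4130.
ω_d = ω_n√(1 − ζ²) = 26.40 × √(1 − 0.171) = 24.04 rad/s.
f_d = ω_d/(2π) = 3.826 Hz.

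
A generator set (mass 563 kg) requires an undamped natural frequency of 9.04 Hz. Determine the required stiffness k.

ω_n = 2πf_n = 2π × 9.04 = 56.80 rad/s.
k = m·ω_n² = 563 × 56.80² = 563 × 3226 = 1816000 N/m.

1820000 N/m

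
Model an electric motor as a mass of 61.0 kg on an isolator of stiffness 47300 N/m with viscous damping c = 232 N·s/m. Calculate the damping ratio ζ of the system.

0.0683

ω_n = √(k/m) = √(47300/61.0) = 27.85 rad/s.
Critical damping c_c = 2√(k·m) = 2√(47300 × 61.0) = 3397 N·s/m, so ζ = c/c_c = 232/3397 = 0.06829.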